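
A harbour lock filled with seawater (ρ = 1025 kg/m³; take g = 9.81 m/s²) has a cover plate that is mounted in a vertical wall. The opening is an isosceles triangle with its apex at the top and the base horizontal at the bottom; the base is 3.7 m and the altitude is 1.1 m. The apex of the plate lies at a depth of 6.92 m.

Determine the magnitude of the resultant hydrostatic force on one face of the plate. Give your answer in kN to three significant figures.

F ≈ 157 kN

γ = ρg = 1025 × 9.81 / 1000 = 10.05525 kN/m³.
With the apex up, the centroid sits 2h/3 = 2 × 1.1/3 = 0.733333 m below the apex, so the centroid depth is h_c = 6.92 + 0.733333 = 7.65333 m.
A = ½ × 3.7 × 1.1 = 2.035 m².
Resultant F = γ·h_c·A = 10.05525 × 7.65333 × 2.035 = 156.606 kN.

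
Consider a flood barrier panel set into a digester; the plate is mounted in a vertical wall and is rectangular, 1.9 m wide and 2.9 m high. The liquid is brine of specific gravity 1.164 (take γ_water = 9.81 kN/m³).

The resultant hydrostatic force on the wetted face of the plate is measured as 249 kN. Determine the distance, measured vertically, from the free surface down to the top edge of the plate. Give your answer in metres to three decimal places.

γ = 1.164 × 9.81 = 11.41884 kN/m³.
A = 1.9 × 2.9 = 5.51 m².
From F = γ·h_c·A, the centroid depth is h_c = 249/(11.41884 × 5.51) = 3.95754 m.
The centroid lies 2.9/2 = 1.45 m below the top edge, so the top edge sits at h_top = 3.95754 − 1.45 = 2.50754 m below the surface.

d_top ≈ 2.508 m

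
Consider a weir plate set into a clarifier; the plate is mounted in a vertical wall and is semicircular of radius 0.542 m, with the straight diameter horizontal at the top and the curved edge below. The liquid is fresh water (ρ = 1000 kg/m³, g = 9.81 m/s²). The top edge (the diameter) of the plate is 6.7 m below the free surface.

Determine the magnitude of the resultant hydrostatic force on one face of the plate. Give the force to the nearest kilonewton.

F ≈ 31 kN

γ = ρg = 1000 × 9.81 = 9810 N/m³ = 9.81 kN/m³.
The centroid of a semicircle lies 4r/(3π) = 0.230032 m from the diameter, here below the top edge, so the centroid depth is h_c = 6.7 + 0.230032 = 6.93003 m.
A = πr²/2 = π × 0.542²/2 = 0.461443 m².
Resultant F = γ·h_c·A = 9.81 × 6.93003 × 0.461443 = 31.3706 kN.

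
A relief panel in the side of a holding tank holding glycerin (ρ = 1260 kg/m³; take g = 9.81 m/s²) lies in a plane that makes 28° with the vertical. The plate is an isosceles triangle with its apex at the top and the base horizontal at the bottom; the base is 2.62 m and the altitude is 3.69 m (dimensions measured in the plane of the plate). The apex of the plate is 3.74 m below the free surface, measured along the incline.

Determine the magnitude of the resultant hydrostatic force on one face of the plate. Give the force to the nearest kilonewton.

γ = ρg = 1260 × 9.81 / 1000 = 12.3606 kN/m³.
The plate makes 28° with the vertical, i.e. θ = 90° − 28° = 62° to the horizontal. Measuring y along the incline from the free-surface line, vertical depth h = y·sinθ with sinθ = 0.882948.
With the apex up, the centroid sits 2h/3 = 2 × 3.69/3 = 2.46 m below the apex, so y_c = 3.74 + 2.46 = 6.2 m and h_c = 6.2 × 0.882948 = 5.47428 m.
A = ½ × 2.62 × 3.69 = 4.8339 m².
Resultant F = γ·h_c·A = 12.3606 × 5.47428 × 4.8339 = 327.088 kN.

F ≈ 327 kN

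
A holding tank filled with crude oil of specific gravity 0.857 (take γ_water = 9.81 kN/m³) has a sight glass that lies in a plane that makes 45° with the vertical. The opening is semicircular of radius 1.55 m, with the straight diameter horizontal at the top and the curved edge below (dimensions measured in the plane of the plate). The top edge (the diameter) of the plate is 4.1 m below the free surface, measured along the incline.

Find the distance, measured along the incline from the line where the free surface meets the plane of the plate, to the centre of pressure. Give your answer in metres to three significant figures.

y_p = 4.79 m

γ = 0.857 × 9.81 = 8.40717 kN/m³.
The plate makes 45° with the vertical, i.e. θ = 90° − 45° = 45° to the horizontal. Measuring y along the incline from the free-surface line, vertical depth h = y·sinθ with sinθ = 0.707107.
The centroid of a semicircle lies 4r/(3π) = 0.65784 m from the diameter, here below the top edge, so y_c = 4.1 + 0.65784 = 4.75784 m and h_c = 4.75784 × 0.707107 = 3.3643 m.
A = πr²/2 = π × 1.55²/2 = 3.77384 m².
Resultant F = γ·h_c·A = 8.40717 × 3.3643 × 3.77384 = 106.74 kN.
I_c = (π/8 − 8/(9π))·r⁴ = 0.109757 × 1.55⁴ = 0.633518 m⁴.
Centre of pressure: y_p = y_c + I_c/(y_c·A) = 4.75784 + 0.633518/(4.75784 × 3.77384) = 4.75784 + 0.035283 = 4.79312 m along the plane.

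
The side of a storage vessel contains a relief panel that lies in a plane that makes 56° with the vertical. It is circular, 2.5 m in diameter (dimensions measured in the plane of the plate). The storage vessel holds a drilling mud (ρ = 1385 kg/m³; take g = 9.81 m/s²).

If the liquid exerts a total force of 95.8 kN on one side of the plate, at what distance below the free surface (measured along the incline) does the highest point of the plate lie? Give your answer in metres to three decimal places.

y_top ≈ 1.319 m

γ = ρg = 1385 × 9.81 / 1000 = 13.58685 kN/m³.
A = π(1.25)² = 4.90874 m².
From F = γ·h_c·A, the centroid depth is h_c = 95.8/(13.58685 × 4.90874) = 1.4364 m.
The plate makes 56° with the vertical, i.e. θ = 90° − 56° = 34° to the horizontal. Measuring y along the incline from the free-surface line, vertical depth h = y·sinθ with sinθ = 0.559193.
Along the incline, y_c = h_c/sinθ = 1.4364/0.559193 = 2.5687 m.
The centroid is at the centre, 1.25 m below the top of the plate, so the highest point sits at y_top = 2.5687 − 1.25 = 1.3187 m along the incline.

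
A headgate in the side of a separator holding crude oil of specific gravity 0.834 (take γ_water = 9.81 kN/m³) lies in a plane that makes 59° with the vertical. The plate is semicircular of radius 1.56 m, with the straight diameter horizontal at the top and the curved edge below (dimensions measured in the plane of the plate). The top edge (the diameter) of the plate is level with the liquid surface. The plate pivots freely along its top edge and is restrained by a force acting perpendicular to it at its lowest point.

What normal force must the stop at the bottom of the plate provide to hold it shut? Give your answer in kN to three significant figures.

γ = 0.834 × 9.81 = 8.18154 kN/m³.
The plate makes 59° with the vertical, i.e. θ = 90° − 59° = 31° to the horizontal. Measuring y along the incline from the free-surface line, vertical depth h = y·sinθ with sinθ = 0.515038.
The centroid of a semicircle lies 4r/(3π) = 0.662085 m from the diameter, here below the top edge, so y_c = 0.662085 m and h_c = 0.662085 × 0.515038 = 0.340999 m.
A = πr²/2 = π × 1.56²/2 = 3.82269 m².
Resultant F = γ·h_c·A = 8.18154 × 0.340999 × 3.82269 = 10.6649 kN.
I_c = (π/8 − 8/(9π))·r⁴ = 0.109757 × 1.56⁴ = 0.650026 m⁴.
Centre of pressure: y_p = y_c + I_c/(y_c·A) = 0.662085 + 0.650026/(0.662085 × 3.82269) = 0.662085 + 0.256831 = 0.918916 m along the plane.
The resultant acts 0.662085 + 0.256831 = 0.918916 m (along the plate) below the hinge at the top edge, so the moment about the hinge is M = F × 0.918916 = 10.6649 × 0.918916 = 9.80015 kN·m.
A normal force at the bottom, 1.56 m from the hinge, must supply this moment: P = 9.80015/1.56 = 6.28215 kN.

P ≈ 6.28 kN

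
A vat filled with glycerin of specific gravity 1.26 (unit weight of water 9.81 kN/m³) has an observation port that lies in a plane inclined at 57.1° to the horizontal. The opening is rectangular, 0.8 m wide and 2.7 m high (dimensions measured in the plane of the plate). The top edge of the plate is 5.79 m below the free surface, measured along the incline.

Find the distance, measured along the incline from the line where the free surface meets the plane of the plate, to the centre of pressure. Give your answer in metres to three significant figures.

y_p = 7.23 m

γ = 1.26 × 9.81 = 12.3606 kN/m³.
Let θ = 57.1° be the plate's angle to the horizontal; measure y along the incline from where the plane meets the free surface. Vertical depth h = y·sinθ with sinθ = 0.839620.
The centroid lies 2.7/2 = 1.35 m below the top edge, so y_c = 5.79 + 1.35 = 7.14 m and h_c = 7.14 × 0.839620 = 5.99489 m.
A = 0.8 × 2.7 = 2.16 m².
Resultant F = γ·h_c·A = 12.3606 × 5.99489 × 2.16 = 160.057 kN.
I_c = b·h³/12 = 0.8 × 2.7³/12 = 1.3122 m⁴.
Centre of pressure: y_p = y_c + I_c/(y_c·A) = 7.14 + 1.3122/(7.14 × 2.16) = 7.14 + 0.085084 = 7.22508 m along the plane.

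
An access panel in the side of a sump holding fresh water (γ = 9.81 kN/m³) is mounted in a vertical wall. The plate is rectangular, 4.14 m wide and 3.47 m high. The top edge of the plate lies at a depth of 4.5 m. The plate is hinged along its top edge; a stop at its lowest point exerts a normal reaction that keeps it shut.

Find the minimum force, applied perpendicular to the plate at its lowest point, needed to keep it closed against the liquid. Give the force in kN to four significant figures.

γ = 9.81 kN/m³.
The centroid lies 3.47/2 = 1.735 m below the top edge, so the centroid depth is h_c = 4.5 + 1.735 = 6.235 m.
A = 4.14 × 3.47 = 14.3658 m².
Resultant F = γ·h_c·A = 9.81 × 6.235 × 14.3658 = 878.689 kN.
I_c = b·h³/12 = 4.14 × 3.47³/12 = 14.4148 m⁴.
Centre of pressure: y_p = y_c + I_c/(y_c·A) = 6.235 + 14.4148/(6.235 × 14.3658) = 6.235 + 0.160932 = 6.39593 m along the plane.
The resultant acts 1.735 + 0.160932 = 1.89593 m (along the plate) below the hinge at the top edge, so the moment about the hinge is M = F × 1.89593 = 878.689 × 1.89593 = 1665.93 kN·m.
A normal force at the bottom, 3.47 m from the hinge, must supply this moment: P = 1665.93/3.47 = 480.095 kN.

P ≈ 480.1 kN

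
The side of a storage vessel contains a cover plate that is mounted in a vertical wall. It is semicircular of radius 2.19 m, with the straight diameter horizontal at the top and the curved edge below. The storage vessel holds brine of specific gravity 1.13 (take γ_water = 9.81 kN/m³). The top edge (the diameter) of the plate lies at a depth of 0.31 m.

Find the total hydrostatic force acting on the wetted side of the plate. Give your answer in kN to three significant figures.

F ≈ 104 kN

γ = 1.13 × 9.81 = 11.0853 kN/m³.
The centroid of a semicircle lies 4r/(3π) = 0.929465 m from the diameter, here below the top edge, so the centroid depth is h_c = 0.31 + 0.929465 = 1.23947 m.
A = πr²/2 = π × 2.19²/2 = 7.5337 m².
Resultant F = γ·h_c·A = 11.0853 × 1.23947 × 7.5337 = 103.512 kN.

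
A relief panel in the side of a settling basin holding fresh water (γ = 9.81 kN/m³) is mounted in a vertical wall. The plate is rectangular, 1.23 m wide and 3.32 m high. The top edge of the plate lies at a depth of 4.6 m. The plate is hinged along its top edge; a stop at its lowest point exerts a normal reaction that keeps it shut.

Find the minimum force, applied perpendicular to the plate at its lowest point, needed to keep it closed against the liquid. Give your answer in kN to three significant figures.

P ≈ 136 kN

γ = 9.81 kN/m³.
The centroid lies 3.32/2 = 1.66 m below the top edge, so the centroid depth is h_c = 4.6 + 1.66 = 6.26 m.
A = 1.23 × 3.32 = 4.0836 m².
Resultant F = γ·h_c·A = 9.81 × 6.26 × 4.0836 = 250.776 kN.
I_c = b·h³/12 = 1.23 × 3.32³/12 = 3.75092 m⁴.
Centre of pressure: y_p = y_c + I_c/(y_c·A) = 6.26 + 3.75092/(6.26 × 4.0836) = 6.26 + 0.14673 = 6.40673 m along the plane.
The resultant acts 1.66 + 0.14673 = 1.80673 m (along the plate) below the hinge at the top edge, so the moment about the hinge is M = F × 1.80673 = 250.776 × 1.80673 = 453.085 kN·m.
A normal force at the bottom, 3.32 m from the hinge, must supply this moment: P = 453.085/3.32 = 136.471 kN.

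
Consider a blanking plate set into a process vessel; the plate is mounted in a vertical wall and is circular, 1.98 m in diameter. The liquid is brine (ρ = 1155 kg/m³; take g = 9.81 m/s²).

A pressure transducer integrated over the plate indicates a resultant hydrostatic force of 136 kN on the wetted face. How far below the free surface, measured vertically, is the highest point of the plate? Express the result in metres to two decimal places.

γ = ρg = 1155 × 9.81 / 1000 = 11.33055 kN/m³.
A = π(0.99)² = 3.07907 m².
From F = γ·h_c·A, the centroid depth is h_c = 136/(11.33055 × 3.07907) = 3.89824 m.
The centroid is at the centre, 0.99 m below the top of the plate, so the highest point sits at h_top = 3.89824 − 0.99 = 2.90824 m below the surface.

d_top ≈ 2.91 m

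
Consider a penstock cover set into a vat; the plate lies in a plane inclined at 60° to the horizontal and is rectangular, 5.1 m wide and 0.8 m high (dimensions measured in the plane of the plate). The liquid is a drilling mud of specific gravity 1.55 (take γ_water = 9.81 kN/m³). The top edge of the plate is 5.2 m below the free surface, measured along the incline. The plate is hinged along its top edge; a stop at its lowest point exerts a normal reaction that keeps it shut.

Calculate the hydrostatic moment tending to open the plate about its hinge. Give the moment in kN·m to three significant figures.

M ≈ 123 kN·m

γ = 1.55 × 9.81 = 15.2055 kN/m³.
Let θ = 60° be the plate's angle to the horizontal; measure y along the incline from where the plane meets the free surface. Vertical depth h = y·sinθ with sinθ = 0.866025.
The centroid lies 0.8/2 = 0.4 m below the top edge, so y_c = 5.2 + 0.4 = 5.6 m and h_c = 5.6 × 0.866025 = 4.84974 m.
A = 5.1 × 0.8 = 4.08 m².
Resultant F = γ·h_c·A = 15.2055 × 4.84974 × 4.08 = 300.87 kN.
I_c = b·h³/12 = 5.1 × 0.8³/12 = 0.2176 m⁴.
Centre of pressure: y_p = y_c + I_c/(y_c·A) = 5.6 + 0.2176/(5.6 × 4.08) = 5.6 + 0.00952381 = 5.60952 m along the plane.
The resultant acts 0.4 + 0.00952381 = 0.409524 m (along the plate) below the hinge at the top edge, so the moment about the hinge is M = F × 0.409524 = 300.87 × 0.409524 = 123.213 kN·m.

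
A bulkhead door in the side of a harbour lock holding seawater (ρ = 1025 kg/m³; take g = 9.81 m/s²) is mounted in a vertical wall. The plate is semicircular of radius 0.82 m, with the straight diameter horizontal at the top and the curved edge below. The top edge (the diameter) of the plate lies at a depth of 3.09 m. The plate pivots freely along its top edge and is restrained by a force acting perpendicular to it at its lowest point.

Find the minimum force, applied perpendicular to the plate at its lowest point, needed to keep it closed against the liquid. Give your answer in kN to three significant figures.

γ = ρg = 1025 × 9.81 / 1000 = 10.05525 kN/m³.
The centroid of a semicircle lies 4r/(3π) = 0.348019 m from the diameter, here below the top edge, so the centroid depth is h_c = 3.09 + 0.348019 = 3.43802 m.
A = πr²/2 = π × 0.82²/2 = 1.0562 m².
Resultant F = γ·h_c·A = 10.05525 × 3.43802 × 1.0562 = 36.513 kN.
I_c = (π/8 − 8/(9π))·r⁴ = 0.109757 × 0.82⁴ = 0.0496235 m⁴.
Centre of pressure: y_p = y_c + I_c/(y_c·A) = 3.43802 + 0.0496235/(3.43802 × 1.0562) = 3.43802 + 0.0136657 = 3.45169 m along the plane.
The resultant acts 0.348019 + 0.0136657 = 0.361685 m (along the plate) below the hinge at the top edge, so the moment about the hinge is M = F × 0.361685 = 36.513 × 0.361685 = 13.2062 kN·m.
A normal force at the bottom, 0.82 m from the hinge, must supply this moment: P = 13.2062/0.82 = 16.1051 kN.

P ≈ 16.1 kN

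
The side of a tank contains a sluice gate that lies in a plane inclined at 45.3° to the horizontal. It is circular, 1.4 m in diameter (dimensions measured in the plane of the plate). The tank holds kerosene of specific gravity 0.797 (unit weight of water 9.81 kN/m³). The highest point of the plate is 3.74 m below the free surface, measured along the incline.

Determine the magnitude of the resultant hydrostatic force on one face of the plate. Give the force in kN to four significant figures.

F ≈ 37.98 kN

γ = 0.797 × 9.81 = 7.81857 kN/m³.
Let θ = 45.3° be the plate's angle to the horizontal; measure y along the incline from where the plane meets the free surface. Vertical depth h = y·sinθ with sinθ = 0.710799.
The centroid is at the centre, 0.7 m below the top of the plate, so y_c = 3.74 + 0.7 = 4.44 m and h_c = 4.44 × 0.710799 = 3.15595 m.
A = π(0.7)² = 1.53938 m².
Resultant F = γ·h_c·A = 7.81857 × 3.15595 × 1.53938 = 37.9842 kN.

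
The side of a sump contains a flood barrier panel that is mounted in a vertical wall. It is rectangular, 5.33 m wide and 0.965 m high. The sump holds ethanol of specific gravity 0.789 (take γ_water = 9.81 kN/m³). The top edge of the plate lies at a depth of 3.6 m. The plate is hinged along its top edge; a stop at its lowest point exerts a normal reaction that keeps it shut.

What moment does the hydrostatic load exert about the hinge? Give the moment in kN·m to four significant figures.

γ = 0.789 × 9.81 = 7.74009 kN/m³.
The centroid lies 0.965/2 = 0.4825 m below the top edge, so the centroid depth is h_c = 3.6 + 0.4825 = 4.0825 m.
A = 5.33 × 0.965 = 5.14345 m².
Resultant F = γ·h_c·A = 7.74009 × 4.0825 × 5.14345 = 162.527 kN.
I_c = b·h³/12 = 5.33 × 0.965³/12 = 0.399142 m⁴.
Centre of pressure: y_p = y_c + I_c/(y_c·A) = 4.0825 + 0.399142/(4.0825 × 5.14345) = 4.0825 + 0.0190085 = 4.10151 m along the plane.
The resultant acts 0.4825 + 0.0190085 = 0.501509 m (along the plate) below the hinge at the top edge, so the moment about the hinge is M = F × 0.501509 = 162.527 × 0.501509 = 81.5088 kN·m.

M ≈ 81.51 kN·m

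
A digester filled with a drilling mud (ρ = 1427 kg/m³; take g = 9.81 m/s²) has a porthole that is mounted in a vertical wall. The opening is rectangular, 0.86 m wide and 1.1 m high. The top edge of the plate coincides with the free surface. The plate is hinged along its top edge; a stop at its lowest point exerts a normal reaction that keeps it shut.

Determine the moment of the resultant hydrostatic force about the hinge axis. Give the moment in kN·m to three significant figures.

γ = ρg = 1427 × 9.81 / 1000 = 13.99887 kN/m³.
The centroid lies 1.1/2 = 0.55 m below the top edge, so the centroid depth is h_c = 0.55 m.
A = 0.86 × 1.1 = 0.946 m².
Resultant F = γ·h_c·A = 13.99887 × 0.55 × 0.946 = 7.28361 kN.
I_c = b·h³/12 = 0.86 × 1.1³/12 = 0.0953883 m⁴.
Centre of pressure: y_p = y_c + I_c/(y_c·A) = 0.55 + 0.0953883/(0.55 × 0.946) = 0.55 + 0.183333 = 0.733333 m along the plane.
The resultant acts 0.55 + 0.183333 = 0.733333 m (along the plate) below the hinge at the top edge, so the moment about the hinge is M = F × 0.733333 = 7.28361 × 0.733333 = 5.34131 kN·m.

M ≈ 5.34 kN·m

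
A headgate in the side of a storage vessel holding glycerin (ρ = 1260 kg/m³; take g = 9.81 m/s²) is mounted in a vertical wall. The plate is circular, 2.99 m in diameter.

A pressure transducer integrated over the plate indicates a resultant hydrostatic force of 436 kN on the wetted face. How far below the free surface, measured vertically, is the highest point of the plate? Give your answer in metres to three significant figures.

γ = ρg = 1260 × 9.81 / 1000 = 12.3606 kN/m³.
A = π(1.495)² = 7.02154 m².
From F = γ·h_c·A, the centroid depth is h_c = 436/(12.3606 × 7.02154) = 5.02359 m.
The centroid is at the centre, 1.495 m below the top of the plate, so the highest point sits at h_top = 5.02359 − 1.495 = 3.52859 m below the surface.

d_top ≈ 3.53 m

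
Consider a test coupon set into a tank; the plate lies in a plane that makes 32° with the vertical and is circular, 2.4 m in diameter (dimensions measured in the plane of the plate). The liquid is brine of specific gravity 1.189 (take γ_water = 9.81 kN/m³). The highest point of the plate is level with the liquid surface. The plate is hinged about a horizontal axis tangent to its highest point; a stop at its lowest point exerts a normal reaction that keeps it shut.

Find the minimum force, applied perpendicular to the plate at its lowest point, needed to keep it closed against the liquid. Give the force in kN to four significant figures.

γ = 1.189 × 9.81 = 11.66409 kN/m³.
The plate makes 32° with the vertical, i.e. θ = 90° − 32° = 58° to the horizontal. Measuring y along the incline from the free-surface line, vertical depth h = y·sinθ with sinθ = 0.848048.
The centroid is at the centre, 1.2 m below the top of the plate, so y_c = 1.2 m and h_c = 1.2 × 0.848048 = 1.01766 m.
A = π(1.2)² = 4.52389 m².
Resultant F = γ·h_c·A = 11.66409 × 1.01766 × 4.52389 = 53.6989 kN.
I_c = πr⁴/4 = π × 1.2⁴/4 = 1.6286 m⁴.
Centre of pressure: y_p = y_c + I_c/(y_c·A) = 1.2 + 1.6286/(1.2 × 4.52389) = 1.2 + 0.3 = 1.5 m along the plane.
The resultant acts 1.2 + 0.3 = 1.5 m (along the plate) below the hinge at the top edge, so the moment about the hinge is M = F × 1.5 = 53.6989 × 1.5 = 80.5483 kN·m.
A normal force at the bottom, 2.4 m from the hinge, must supply this moment: P = 80.5483/2.4 = 33.5618 kN.

P ≈ 33.56 kN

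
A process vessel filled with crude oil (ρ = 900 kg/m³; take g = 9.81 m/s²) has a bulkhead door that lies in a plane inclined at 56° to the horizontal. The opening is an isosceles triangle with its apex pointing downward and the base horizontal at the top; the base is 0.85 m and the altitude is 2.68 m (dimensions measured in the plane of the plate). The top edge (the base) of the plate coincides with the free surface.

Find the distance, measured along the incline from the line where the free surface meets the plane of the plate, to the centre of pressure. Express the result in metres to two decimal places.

γ = ρg = 900 × 9.81 / 1000 = 8.829 kN/m³.
Let θ = 56° be the plate's angle to the horizontal; measure y along the incline from where the plane meets the free surface. Vertical depth h = y·sinθ with sinθ = 0.829038.
With the apex down, the centroid sits h/3 = 2.68/3 = 0.893333 m below the base (the top edge), so y_c = 0.893333 m and h_c = 0.893333 × 0.829038 = 0.740607 m.
A = ½ × 0.85 × 2.68 = 1.139 m².
Resultant F = γ·h_c·A = 8.829 × 0.740607 × 1.139 = 7.44772 kN.
I_c = b·h³/36 = 0.85 × 2.68³/36 = 0.454486 m⁴.
Centre of pressure: y_p = y_c + I_c/(y_c·A) = 0.893333 + 0.454486/(0.893333 × 1.139) = 0.893333 + 0.446667 = 1.34 m along the plane.

y_p = 1.34 m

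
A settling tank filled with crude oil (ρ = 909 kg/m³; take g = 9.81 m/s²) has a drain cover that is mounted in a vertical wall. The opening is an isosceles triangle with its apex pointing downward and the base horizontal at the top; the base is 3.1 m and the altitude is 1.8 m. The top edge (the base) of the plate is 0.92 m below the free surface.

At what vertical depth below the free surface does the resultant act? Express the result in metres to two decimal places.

γ = ρg = 909 × 9.81 / 1000 = 8.91729 kN/m³.
With the apex down, the centroid sits h/3 = 1.8/3 = 0.6 m below the base (the top edge), so the centroid depth is h_c = 0.92 + 0.6 = 1.52 m.
A = ½ × 3.1 × 1.8 = 2.79 m².
Resultant F = γ·h_c·A = 8.91729 × 1.52 × 2.79 = 37.8164 kN.
I_c = b·h³/36 = 3.1 × 1.8³/36 = 0.5022 m⁴.
Centre of pressure: y_p = y_c + I_c/(y_c·A) = 1.52 + 0.5022/(1.52 × 2.79) = 1.52 + 0.118421 = 1.63842 m along the plane.

h_p = 1.64 m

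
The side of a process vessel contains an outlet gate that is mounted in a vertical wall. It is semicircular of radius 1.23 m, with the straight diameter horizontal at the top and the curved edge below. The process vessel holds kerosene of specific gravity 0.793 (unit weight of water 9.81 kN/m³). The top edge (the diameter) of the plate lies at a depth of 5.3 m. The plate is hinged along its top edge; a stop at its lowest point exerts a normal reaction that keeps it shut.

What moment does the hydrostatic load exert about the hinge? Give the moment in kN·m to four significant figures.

γ = 0.793 × 9.81 = 7.77933 kN/m³.
The centroid of a semicircle lies 4r/(3π) = 0.522028 m from the diameter, here below the top edge, so the centroid depth is h_c = 5.3 + 0.522028 = 5.82203 m.
A = πr²/2 = π × 1.23²/2 = 2.37646 m².
Resultant F = γ·h_c·A = 7.77933 × 5.82203 × 2.37646 = 107.633 kN.
I_c = (π/8 − 8/(9π))·r⁴ = 0.109757 × 1.23⁴ = 0.251219 m⁴.
Centre of pressure: y_p = y_c + I_c/(y_c·A) = 5.82203 + 0.251219/(5.82203 × 2.37646) = 5.82203 + 0.0181571 = 5.84019 m along the plane.
The resultant acts 0.522028 + 0.0181571 = 0.540185 m (along the plate) below the hinge at the top edge, so the moment about the hinge is M = F × 0.540185 = 107.633 × 0.540185 = 58.1417 kN·m.

M ≈ 58.14 kN·m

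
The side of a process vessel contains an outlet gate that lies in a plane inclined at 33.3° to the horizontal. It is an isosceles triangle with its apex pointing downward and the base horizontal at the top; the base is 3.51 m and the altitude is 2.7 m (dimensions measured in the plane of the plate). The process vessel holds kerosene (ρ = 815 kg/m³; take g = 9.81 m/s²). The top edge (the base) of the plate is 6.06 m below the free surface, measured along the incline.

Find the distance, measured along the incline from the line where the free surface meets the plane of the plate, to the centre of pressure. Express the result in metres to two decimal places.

y_p = 7.02 m

γ = ρg = 815 × 9.81 / 1000 = 7.99515 kN/m³.
Let θ = 33.3° be the plate's angle to the horizontal; measure y along the incline from where the plane meets the free surface. Vertical depth h = y·sinθ with sinθ = 0.549023.
With the apex down, the centroid sits h/3 = 2.7/3 = 0.9 m below the base (the top edge), so y_c = 6.06 + 0.9 = 6.96 m and h_c = 6.96 × 0.549023 = 3.8212 m.
A = ½ × 3.51 × 2.7 = 4.7385 m².
Resultant F = γ·h_c·A = 7.99515 × 3.8212 × 4.7385 = 144.766 kN.
I_c = b·h³/36 = 3.51 × 2.7³/36 = 1.91909 m⁴.
Centre of pressure: y_p = y_c + I_c/(y_c·A) = 6.96 + 1.91909/(6.96 × 4.7385) = 6.96 + 0.0581896 = 7.01819 m along the plane.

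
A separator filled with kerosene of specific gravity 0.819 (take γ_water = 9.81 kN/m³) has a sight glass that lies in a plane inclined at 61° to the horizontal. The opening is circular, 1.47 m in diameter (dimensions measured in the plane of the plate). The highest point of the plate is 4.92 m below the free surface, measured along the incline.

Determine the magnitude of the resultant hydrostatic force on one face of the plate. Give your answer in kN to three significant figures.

γ = 0.819 × 9.81 = 8.03439 kN/m³.
Let θ = 61° be the plate's angle to the horizontal; measure y along the incline from where the plane meets the free surface. Vertical depth h = y·sinθ with sinθ = 0.874620.
The centroid is at the centre, 0.735 m below the top of the plate, so y_c = 4.92 + 0.735 = 5.655 m and h_c = 5.655 × 0.874620 = 4.94598 m.
A = π(0.735)² = 1.69717 m².
Resultant F = γ·h_c·A = 8.03439 × 4.94598 × 1.69717 = 67.442 kN.

F ≈ 67.4 kN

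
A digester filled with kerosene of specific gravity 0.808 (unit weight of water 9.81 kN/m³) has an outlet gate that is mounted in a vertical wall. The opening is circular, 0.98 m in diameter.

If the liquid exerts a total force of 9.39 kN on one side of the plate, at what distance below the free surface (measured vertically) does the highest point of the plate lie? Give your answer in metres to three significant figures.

γ = 0.808 × 9.81 = 7.92648 kN/m³.
A = π(0.49)² = 0.754296 m².
From F = γ·h_c·A, the centroid depth is h_c = 9.39/(7.92648 × 0.754296) = 1.57052 m.
The centroid is at the centre, 0.49 m below the top of the plate, so the highest point sits at h_top = 1.57052 − 0.49 = 1.08052 m below the surface.

d_top ≈ 1.08 m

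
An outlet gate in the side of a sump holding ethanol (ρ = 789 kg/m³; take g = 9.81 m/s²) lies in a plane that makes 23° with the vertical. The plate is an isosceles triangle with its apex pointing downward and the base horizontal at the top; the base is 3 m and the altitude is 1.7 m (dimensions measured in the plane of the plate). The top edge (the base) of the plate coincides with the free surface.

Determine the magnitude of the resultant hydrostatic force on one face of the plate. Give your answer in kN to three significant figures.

F ≈ 10.3 kN

γ = ρg = 789 × 9.81 / 1000 = 7.74009 kN/m³.
The plate makes 23° with the vertical, i.e. θ = 90° − 23° = 67° to the horizontal. Measuring y along the incline from the free-surface line, vertical depth h = y·sinθ with sinθ = 0.920505.
With the apex down, the centroid sits h/3 = 1.7/3 = 0.566667 m below the base (the top edge), so y_c = 0.566667 m and h_c = 0.566667 × 0.920505 = 0.52162 m.
A = ½ × 3 × 1.7 = 2.55 m².
Resultant F = γ·h_c·A = 7.74009 × 0.52162 × 2.55 = 10.2953 kN.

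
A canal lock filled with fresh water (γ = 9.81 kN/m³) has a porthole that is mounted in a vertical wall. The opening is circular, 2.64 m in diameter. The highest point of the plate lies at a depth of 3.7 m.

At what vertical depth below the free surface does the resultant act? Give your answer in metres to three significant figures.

h_p = 5.11 m

γ = 9.81 kN/m³.
The centroid is at the centre, 1.32 m below the top of the plate, so the centroid depth is h_c = 3.7 + 1.32 = 5.02 m.
A = π(1.32)² = 5.47391 m².
Resultant F = γ·h_c·A = 9.81 × 5.02 × 5.47391 = 269.569 kN.
I_c = πr⁴/4 = π × 1.32⁴/4 = 2.38444 m⁴.
Centre of pressure: y_p = y_c + I_c/(y_c·A) = 5.02 + 2.38444/(5.02 × 5.47391) = 5.02 + 0.0867731 = 5.10677 m along the plane.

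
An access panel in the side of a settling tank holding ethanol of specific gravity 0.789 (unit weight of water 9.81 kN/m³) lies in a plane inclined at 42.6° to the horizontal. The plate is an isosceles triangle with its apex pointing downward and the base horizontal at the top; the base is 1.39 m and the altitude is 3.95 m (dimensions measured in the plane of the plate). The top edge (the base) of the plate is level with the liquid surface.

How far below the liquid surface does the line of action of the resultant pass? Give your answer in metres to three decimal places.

γ = 0.789 × 9.81 = 7.74009 kN/m³.
Let θ = 42.6° be the plate's angle to the horizontal; measure y along the incline from where the plane meets the free surface. Vertical depth h = y·sinθ with sinθ = 0.676876.
With the apex down, the centroid sits h/3 = 3.95/3 = 1.31667 m below the base (the top edge), so y_c = 1.31667 m and h_c = 1.31667 × 0.676876 = 0.891222 m.
A = ½ × 1.39 × 3.95 = 2.74525 m².
Resultant F = γ·h_c·A = 7.74009 × 0.891222 × 2.74525 = 18.9371 kN.
I_c = b·h³/36 = 1.39 × 3.95³/36 = 2.3796 m⁴.
Centre of pressure: y_p = y_c + I_c/(y_c·A) = 1.31667 + 2.3796/(1.31667 × 2.74525) = 1.31667 + 0.658332 = 1.975 m along the plane.
Vertically, h_p = y_p·sinθ = 1.975 × 0.676876 = 1.33683 m.

h_p = 1.337 m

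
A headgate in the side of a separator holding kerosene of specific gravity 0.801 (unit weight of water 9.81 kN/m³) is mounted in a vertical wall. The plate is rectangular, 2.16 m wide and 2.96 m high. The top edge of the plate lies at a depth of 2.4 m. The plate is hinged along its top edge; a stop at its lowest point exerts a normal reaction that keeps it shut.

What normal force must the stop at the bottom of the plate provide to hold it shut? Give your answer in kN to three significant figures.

P ≈ 110 kN

γ = 0.801 × 9.81 = 7.85781 kN/m³.
The centroid lies 2.96/2 = 1.48 m below the top edge, so the centroid depth is h_c = 2.4 + 1.48 = 3.88 m.
A = 2.16 × 2.96 = 6.3936 m².
Resultant F = γ·h_c·A = 7.85781 × 3.88 × 6.3936 = 194.93 kN.
I_c = b·h³/12 = 2.16 × 2.96³/12 = 4.66818 m⁴.
Centre of pressure: y_p = y_c + I_c/(y_c·A) = 3.88 + 4.66818/(3.88 × 6.3936) = 3.88 + 0.188179 = 4.06818 m along the plane.
The resultant acts 1.48 + 0.188179 = 1.66818 m (along the plate) below the hinge at the top edge, so the moment about the hinge is M = F × 1.66818 = 194.93 × 1.66818 = 325.178 kN·m.
A normal force at the bottom, 2.96 m from the hinge, must supply this moment: P = 325.178/2.96 = 109.857 kN.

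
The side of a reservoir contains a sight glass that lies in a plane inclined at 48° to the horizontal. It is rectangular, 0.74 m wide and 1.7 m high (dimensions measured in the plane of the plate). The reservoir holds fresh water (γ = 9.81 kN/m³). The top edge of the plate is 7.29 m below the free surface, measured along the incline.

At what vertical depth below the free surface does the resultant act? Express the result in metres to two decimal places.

h_p = 6.07 m

γ = 9.81 kN/m³.
Let θ = 48° be the plate's angle to the horizontal; measure y along the incline from where the plane meets the free surface. Vertical depth h = y·sinθ with sinθ = 0.743145.
The centroid lies 1.7/2 = 0.85 m below the top edge, so y_c = 7.29 + 0.85 = 8.14 m and h_c = 8.14 × 0.743145 = 6.0492 m.
A = 0.74 × 1.7 = 1.258 m².
Resultant F = γ·h_c·A = 9.81 × 6.0492 × 1.258 = 74.6531 kN.
I_c = b·h³/12 = 0.74 × 1.7³/12 = 0.302968 m⁴.
Centre of pressure: y_p = y_c + I_c/(y_c·A) = 8.14 + 0.302968/(8.14 × 1.258) = 8.14 + 0.0295864 = 8.16959 m along the plane.
Vertically, h_p = y_p·sinθ = 8.16959 × 0.743145 = 6.07119 m.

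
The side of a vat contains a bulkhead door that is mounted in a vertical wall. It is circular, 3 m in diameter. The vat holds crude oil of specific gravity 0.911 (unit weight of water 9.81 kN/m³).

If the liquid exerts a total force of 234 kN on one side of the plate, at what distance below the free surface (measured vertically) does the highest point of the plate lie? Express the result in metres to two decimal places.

d_top ≈ 2.20 m

γ = 0.911 × 9.81 = 8.93691 kN/m³.
A = π(1.5)² = 7.06858 m².
From F = γ·h_c·A, the centroid depth is h_c = 234/(8.93691 × 7.06858) = 3.70422 m.
The centroid is at the centre, 1.5 m below the top of the plate, so the highest point sits at h_top = 3.70422 − 1.5 = 2.20422 m below the surface.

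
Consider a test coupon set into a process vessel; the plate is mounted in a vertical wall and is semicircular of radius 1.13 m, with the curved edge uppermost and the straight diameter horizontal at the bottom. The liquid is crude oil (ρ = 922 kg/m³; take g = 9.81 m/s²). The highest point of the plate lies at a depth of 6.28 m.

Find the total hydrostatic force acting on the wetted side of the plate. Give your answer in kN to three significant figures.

γ = ρg = 922 × 9.81 / 1000 = 9.04482 kN/m³.
The centroid lies 4r/(3π) = 0.479587 m above the diameter, so r − 4r/(3π) = 1.13 − 0.479587 = 0.650413 m below the topmost point, so the centroid depth is h_c = 6.28 + 0.650413 = 6.93041 m.
A = πr²/2 = π × 1.13²/2 = 2.00575 m².
Resultant F = γ·h_c·A = 9.04482 × 6.93041 × 2.00575 = 125.729 kN.

F ≈ 126 kN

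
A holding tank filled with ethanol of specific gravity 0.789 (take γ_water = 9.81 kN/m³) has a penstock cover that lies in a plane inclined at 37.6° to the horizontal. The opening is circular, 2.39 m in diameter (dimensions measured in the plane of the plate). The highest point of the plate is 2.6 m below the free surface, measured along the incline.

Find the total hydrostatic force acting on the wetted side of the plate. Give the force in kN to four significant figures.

F ≈ 80.40 kN

γ = 0.789 × 9.81 = 7.74009 kN/m³.
Let θ = 37.6° be the plate's angle to the horizontal; measure y along the incline from where the plane meets the free surface. Vertical depth h = y·sinθ with sinθ = 0.610145.
The centroid is at the centre, 1.195 m below the top of the plate, so y_c = 2.6 + 1.195 = 3.795 m and h_c = 3.795 × 0.610145 = 2.3155 m.
A = π(1.195)² = 4.48627 m².
Resultant F = γ·h_c·A = 7.74009 × 2.3155 × 4.48627 = 80.4037 kN.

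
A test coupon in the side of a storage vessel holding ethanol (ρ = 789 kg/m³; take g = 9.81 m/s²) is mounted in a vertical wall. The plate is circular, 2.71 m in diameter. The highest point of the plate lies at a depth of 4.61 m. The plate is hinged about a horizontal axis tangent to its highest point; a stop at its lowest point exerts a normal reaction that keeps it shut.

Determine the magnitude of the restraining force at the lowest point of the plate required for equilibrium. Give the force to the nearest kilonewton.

γ = ρg = 789 × 9.81 / 1000 = 7.74009 kN/m³.
The centroid is at the centre, 1.355 m below the top of the plate, so the centroid depth is h_c = 4.61 + 1.355 = 5.965 m.
A = π(1.355)² = 5.76804 m².
Resultant F = γ·h_c·A = 7.74009 × 5.965 × 5.76804 = 266.308 kN.
I_c = πr⁴/4 = π × 1.355⁴/4 = 2.64757 m⁴.
Centre of pressure: y_p = y_c + I_c/(y_c·A) = 5.965 + 2.64757/(5.965 × 5.76804) = 5.965 + 0.07695 = 6.04195 m along the plane.
The resultant acts 1.355 + 0.07695 = 1.43195 m (along the plate) below the hinge at the top edge, so the moment about the hinge is M = F × 1.43195 = 266.308 × 1.43195 = 381.34 kN·m.
A normal force at the bottom, 2.71 m from the hinge, must supply this moment: P = 381.34/2.71 = 140.716 kN.

P ≈ 141 kN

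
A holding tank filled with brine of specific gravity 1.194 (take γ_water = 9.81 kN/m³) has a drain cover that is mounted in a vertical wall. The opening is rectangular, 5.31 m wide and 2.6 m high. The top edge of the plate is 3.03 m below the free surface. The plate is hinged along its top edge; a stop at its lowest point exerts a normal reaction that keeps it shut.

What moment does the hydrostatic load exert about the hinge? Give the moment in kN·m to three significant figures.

M ≈ 1000 kN·m

γ = 1.194 × 9.81 = 11.71314 kN/m³.
The centroid lies 2.6/2 = 1.3 m below the top edge, so the centroid depth is h_c = 3.03 + 1.3 = 4.33 m.
A = 5.31 × 2.6 = 13.806 m².
Resultant F = γ·h_c·A = 11.71314 × 4.33 × 13.806 = 700.211 kN.
I_c = b·h³/12 = 5.31 × 2.6³/12 = 7.77738 m⁴.
Centre of pressure: y_p = y_c + I_c/(y_c·A) = 4.33 + 7.77738/(4.33 × 13.806) = 4.33 + 0.1301 = 4.4601 m along the plane.
The resultant acts 1.3 + 0.1301 = 1.4301 m (along the plate) below the hinge at the top edge, so the moment about the hinge is M = F × 1.4301 = 700.211 × 1.4301 = 1001.37 kN·m.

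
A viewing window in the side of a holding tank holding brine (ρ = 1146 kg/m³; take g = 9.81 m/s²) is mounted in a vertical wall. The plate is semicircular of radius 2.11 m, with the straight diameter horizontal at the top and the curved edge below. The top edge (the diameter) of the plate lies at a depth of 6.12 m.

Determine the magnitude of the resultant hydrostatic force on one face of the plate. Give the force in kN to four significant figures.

F ≈ 551.6 kN

γ = ρg = 1146 × 9.81 / 1000 = 11.24226 kN/m³.
The centroid of a semicircle lies 4r/(3π) = 0.895512 m from the diameter, here below the top edge, so the centroid depth is h_c = 6.12 + 0.895512 = 7.01551 m.
A = πr²/2 = π × 2.11²/2 = 6.99334 m².
Resultant F = γ·h_c·A = 11.24226 × 7.01551 × 6.99334 = 551.566 kN.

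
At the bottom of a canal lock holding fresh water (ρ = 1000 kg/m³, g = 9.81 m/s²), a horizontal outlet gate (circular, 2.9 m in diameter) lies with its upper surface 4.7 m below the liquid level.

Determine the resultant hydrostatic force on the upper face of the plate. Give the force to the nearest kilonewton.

γ = ρg = 1000 × 9.81 = 9810 N/m³ = 9.81 kN/m³.
The plate is horizontal, so pressure is uniform at p = γ·h = 9.81 × 4.7 = 46.107 kN/m².
A = π(1.45)² = 6.6052 m².
F = p·A = 46.107 × 6.6052 = 304.546 kN.

F ≈ 305 kN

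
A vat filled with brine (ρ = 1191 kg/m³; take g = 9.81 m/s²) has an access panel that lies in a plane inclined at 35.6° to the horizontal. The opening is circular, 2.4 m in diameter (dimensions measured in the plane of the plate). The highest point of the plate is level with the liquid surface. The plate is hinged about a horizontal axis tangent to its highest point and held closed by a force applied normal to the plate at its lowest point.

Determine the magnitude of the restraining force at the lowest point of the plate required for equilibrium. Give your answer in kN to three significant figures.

P ≈ 23.1 kN

γ = ρg = 1191 × 9.81 / 1000 = 11.68371 kN/m³.
Let θ = 35.6° be the plate's angle to the horizontal; measure y along the incline from where the plane meets the free surface. Vertical depth h = y·sinθ with sinθ = 0.582123.
The centroid is at the centre, 1.2 m below the top of the plate, so y_c = 1.2 m and h_c = 1.2 × 0.582123 = 0.698548 m.
A = π(1.2)² = 4.52389 m².
Resultant F = γ·h_c·A = 11.68371 × 0.698548 × 4.52389 = 36.9223 kN.
I_c = πr⁴/4 = π × 1.2⁴/4 = 1.6286 m⁴.
Centre of pressure: y_p = y_c + I_c/(y_c·A) = 1.2 + 1.6286/(1.2 × 4.52389) = 1.2 + 0.3 = 1.5 m along the plane.
The resultant acts 1.2 + 0.3 = 1.5 m (along the plate) below the hinge at the top edge, so the moment about the hinge is M = F × 1.5 = 36.9223 × 1.5 = 55.3834 kN·m.
A normal force at the bottom, 2.4 m from the hinge, must supply this moment: P = 55.3834/2.4 = 23.0764 kN.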